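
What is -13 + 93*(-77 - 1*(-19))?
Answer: -5407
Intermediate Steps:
-13 + 93*(-77 - 1*(-19)) = -13 + 93*(-77 + 19) = -13 + 93*(-58) = -13 - 5394 = -5407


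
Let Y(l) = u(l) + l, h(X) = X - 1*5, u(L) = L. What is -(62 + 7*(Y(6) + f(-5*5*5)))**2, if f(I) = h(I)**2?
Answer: -14029454916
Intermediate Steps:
h(X) = -5 + X (h(X) = X - 5 = -5 + X)
Y(l) = 2*l (Y(l) = l + l = 2*l)
f(I) = (-5 + I)**2
-(62 + 7*(Y(6) + f(-5*5*5)))**2 = -(62 + 7*(2*6 + (-5 - 5*5*5)**2))**2 = -(62 + 7*(12 + (-5 - 25*5)**2))**2 = -(62 + 7*(12 + (-5 - 125)**2))**2 = -(62 + 7*(12 + (-130)**2))**2 = -(62 + 7*(12 + 16900))**2 = -(62 + 7*16912)**2 = -(62 + 118384)**2 = -1*118446**2 = -1*14029454916 = -14029454916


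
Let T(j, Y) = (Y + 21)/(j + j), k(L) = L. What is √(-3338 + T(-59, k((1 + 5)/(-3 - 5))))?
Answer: I*√185922806/236 ≈ 57.777*I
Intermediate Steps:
T(j, Y) = (21 + Y)/(2*j) (T(j, Y) = (21 + Y)/((2*j)) = (21 + Y)*(1/(2*j)) = (21 + Y)/(2*j))
√(-3338 + T(-59, k((1 + 5)/(-3 - 5)))) = √(-3338 + (½)*(21 + (1 + 5)/(-3 - 5))/(-59)) = √(-3338 + (½)*(-1/59)*(21 + 6/(-8))) = √(-3338 + (½)*(-1/59)*(21 + 6*(-⅛))) = √(-3338 + (½)*(-1/59)*(21 - ¾)) = √(-3338 + (½)*(-1/59)*(81/4)) = √(-3338 - 81/472) = √(-1575617/472) = I*√185922806/236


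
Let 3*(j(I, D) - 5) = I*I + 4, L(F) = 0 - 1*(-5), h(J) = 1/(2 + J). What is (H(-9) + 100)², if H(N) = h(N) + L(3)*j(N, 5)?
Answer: 31326409/441 ≈ 71035.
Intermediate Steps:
L(F) = 5 (L(F) = 0 + 5 = 5)
j(I, D) = 19/3 + I²/3 (j(I, D) = 5 + (I*I + 4)/3 = 5 + (I² + 4)/3 = 5 + (4 + I²)/3 = 5 + (4/3 + I²/3) = 19/3 + I²/3)
H(N) = 95/3 + 1/(2 + N) + 5*N²/3 (H(N) = 1/(2 + N) + 5*(19/3 + N²/3) = 1/(2 + N) + (95/3 + 5*N²/3) = 95/3 + 1/(2 + N) + 5*N²/3)
(H(-9) + 100)² = ((3 + 5*(2 - 9)*(19 + (-9)²))/(3*(2 - 9)) + 100)² = ((⅓)*(3 + 5*(-7)*(19 + 81))/(-7) + 100)² = ((⅓)*(-⅐)*(3 + 5*(-7)*100) + 100)² = ((⅓)*(-⅐)*(3 - 3500) + 100)² = ((⅓)*(-⅐)*(-3497) + 100)² = (3497/21 + 100)² = (5597/21)² = 31326409/441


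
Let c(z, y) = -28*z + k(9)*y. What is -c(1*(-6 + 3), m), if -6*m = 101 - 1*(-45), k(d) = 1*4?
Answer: 40/3 ≈ 13.333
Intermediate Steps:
k(d) = 4
m = -73/3 (m = -(101 - 1*(-45))/6 = -(101 + 45)/6 = -⅙*146 = -73/3 ≈ -24.333)
c(z, y) = -28*z + 4*y
-c(1*(-6 + 3), m) = -(-28*(-6 + 3) + 4*(-73/3)) = -(-28*(-3) - 292/3) = -(84 - 292/3) = -1*(-40/3) = 40/3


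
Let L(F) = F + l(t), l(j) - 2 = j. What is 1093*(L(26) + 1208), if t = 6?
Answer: 1357506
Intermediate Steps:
l(j) = 2 + j
L(F) = 8 + F (L(F) = F + (2 + 6) = F + 8 = 8 + F)
1093*(L(26) + 1208) = 1093*((8 + 26) + 1208) = 1093*(34 + 1208) = 1093*1242 = 1357506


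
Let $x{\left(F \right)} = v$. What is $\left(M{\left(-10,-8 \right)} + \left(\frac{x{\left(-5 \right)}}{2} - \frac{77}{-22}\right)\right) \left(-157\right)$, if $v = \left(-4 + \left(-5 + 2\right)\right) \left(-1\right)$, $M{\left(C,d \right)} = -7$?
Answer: $0$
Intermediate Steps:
$v = 7$ ($v = \left(-4 - 3\right) \left(-1\right) = \left(-7\right) \left(-1\right) = 7$)
$x{\left(F \right)} = 7$
$\left(M{\left(-10,-8 \right)} + \left(\frac{x{\left(-5 \right)}}{2} - \frac{77}{-22}\right)\right) \left(-157\right) = \left(-7 + \left(\frac{7}{2} - \frac{77}{-22}\right)\right) \left(-157\right) = \left(-7 + \left(7 \cdot \frac{1}{2} - - \frac{7}{2}\right)\right) \left(-157\right) = \left(-7 + \left(\frac{7}{2} + \frac{7}{2}\right)\right) \left(-157\right) = \left(-7 + 7\right) \left(-157\right) = 0 \left(-157\right) = 0$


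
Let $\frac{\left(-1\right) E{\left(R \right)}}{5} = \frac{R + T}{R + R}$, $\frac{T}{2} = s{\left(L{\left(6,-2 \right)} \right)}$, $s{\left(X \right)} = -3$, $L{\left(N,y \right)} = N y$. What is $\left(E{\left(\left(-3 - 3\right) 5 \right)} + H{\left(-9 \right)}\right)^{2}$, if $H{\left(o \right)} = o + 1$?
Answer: $121$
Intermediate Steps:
$T = -6$ ($T = 2 \left(-3\right) = -6$)
$H{\left(o \right)} = 1 + o$
$E{\left(R \right)} = - \frac{5 \left(-6 + R\right)}{2 R}$ ($E{\left(R \right)} = - 5 \frac{R - 6}{R + R} = - 5 \frac{-6 + R}{2 R} = - \frac{5 \left(-6 + R\right)}{2 R}$)
$\left(E{\left(\left(-3 - 3\right) 5 \right)} + H{\left(-9 \right)}\right)^{2} = \left(\left(- \frac{5}{2} + \frac{15}{\left(-3 - 3\right) 5}\right) + \left(1 - 9\right)\right)^{2} = \left(\left(- \frac{5}{2} + \frac{15}{\left(-6\right) 5}\right) - 8\right)^{2} = \left(\left(- \frac{5}{2} + \frac{15}{-30}\right) - 8\right)^{2} = \left(\left(- \frac{5}{2} + 15 \left(- \frac{1}{30}\right)\right) - 8\right)^{2} = \left(\left(- \frac{5}{2} - \frac{1}{2}\right) - 8\right)^{2} = \left(-3 - 8\right)^{2} = \left(-11\right)^{2} = 121$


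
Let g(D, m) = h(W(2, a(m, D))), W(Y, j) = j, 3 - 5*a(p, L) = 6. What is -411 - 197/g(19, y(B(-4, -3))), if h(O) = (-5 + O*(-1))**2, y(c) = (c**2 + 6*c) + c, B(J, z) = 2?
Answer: -203849/484 ≈ -421.18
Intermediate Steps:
a(p, L) = -3/5 (a(p, L) = 3/5 - 1/5*6 = 3/5 - 6/5 = -3/5)
y(c) = c**2 + 7*c
h(O) = (-5 - O)**2
g(D, m) = 484/25 (g(D, m) = (5 - 3/5)**2 = (22/5)**2 = 484/25)
-411 - 197/g(19, y(B(-4, -3))) = -411 - 197/484/25 = -411 - 197*25/484 = -411 - 4925/484 = -203849/484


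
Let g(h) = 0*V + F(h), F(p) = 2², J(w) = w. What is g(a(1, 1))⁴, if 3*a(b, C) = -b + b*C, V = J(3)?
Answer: 256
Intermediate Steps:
V = 3
F(p) = 4
a(b, C) = -b/3 + C*b/3 (a(b, C) = (-b + b*C)/3 = (-b + C*b)/3 = -b/3 + C*b/3)
g(h) = 4 (g(h) = 0*3 + 4 = 0 + 4 = 4)
g(a(1, 1))⁴ = 4⁴ = 256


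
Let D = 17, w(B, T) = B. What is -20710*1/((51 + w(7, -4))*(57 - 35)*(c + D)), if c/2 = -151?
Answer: 109/1914 ≈ 0.056949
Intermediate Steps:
c = -302 (c = 2*(-151) = -302)
-20710*1/((51 + w(7, -4))*(57 - 35)*(c + D)) = -20710*1/((-302 + 17)*(51 + 7)*(57 - 35)) = -20710/((-6270*58)) = -20710/((-285*1276)) = -20710/(-363660) = -20710*(-1/363660) = 109/1914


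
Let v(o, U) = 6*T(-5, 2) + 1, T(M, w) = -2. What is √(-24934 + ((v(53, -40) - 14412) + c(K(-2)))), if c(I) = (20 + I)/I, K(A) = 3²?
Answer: 2*I*√88546/3 ≈ 198.38*I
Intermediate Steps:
K(A) = 9
v(o, U) = -11 (v(o, U) = 6*(-2) + 1 = -12 + 1 = -11)
c(I) = (20 + I)/I
√(-24934 + ((v(53, -40) - 14412) + c(K(-2)))) = √(-24934 + ((-11 - 14412) + (20 + 9)/9)) = √(-24934 + (-14423 + (⅑)*29)) = √(-24934 + (-14423 + 29/9)) = √(-24934 - 129778/9) = √(-354184/9) = 2*I*√88546/3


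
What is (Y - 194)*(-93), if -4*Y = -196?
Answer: 13485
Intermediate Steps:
Y = 49 (Y = -1/4*(-196) = 49)
(Y - 194)*(-93) = (49 - 194)*(-93) = -145*(-93) = 13485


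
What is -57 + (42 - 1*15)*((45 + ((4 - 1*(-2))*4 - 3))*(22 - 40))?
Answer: -32133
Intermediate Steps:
-57 + (42 - 1*15)*((45 + ((4 - 1*(-2))*4 - 3))*(22 - 40)) = -57 + (42 - 15)*((45 + ((4 + 2)*4 - 3))*(-18)) = -57 + 27*((45 + (6*4 - 3))*(-18)) = -57 + 27*((45 + (24 - 3))*(-18)) = -57 + 27*((45 + 21)*(-18)) = -57 + 27*(66*(-18)) = -57 + 27*(-1188) = -57 - 32076 = -32133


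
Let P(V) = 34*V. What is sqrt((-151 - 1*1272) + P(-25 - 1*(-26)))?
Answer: I*sqrt(1389) ≈ 37.269*I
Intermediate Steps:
sqrt((-151 - 1*1272) + P(-25 - 1*(-26))) = sqrt((-151 - 1*1272) + 34*(-25 - 1*(-26))) = sqrt((-151 - 1272) + 34*(-25 + 26)) = sqrt(-1423 + 34*1) = sqrt(-1423 + 34) = sqrt(-1389) = I*sqrt(1389)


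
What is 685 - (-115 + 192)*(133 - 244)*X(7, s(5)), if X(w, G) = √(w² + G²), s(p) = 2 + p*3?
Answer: 685 + 111111*√2 ≈ 1.5782e+5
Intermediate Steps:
s(p) = 2 + 3*p
X(w, G) = √(G² + w²)
685 - (-115 + 192)*(133 - 244)*X(7, s(5)) = 685 - (-115 + 192)*(133 - 244)*√((2 + 3*5)² + 7²) = 685 - 77*(-111)*√((2 + 15)² + 49) = 685 - (-8547)*√(17² + 49) = 685 - (-8547)*√(289 + 49) = 685 - (-8547)*√338 = 685 - (-8547)*13*√2 = 685 - (-111111)*√2 = 685 + 111111*√2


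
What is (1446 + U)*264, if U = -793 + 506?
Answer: 305976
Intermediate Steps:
U = -287
(1446 + U)*264 = (1446 - 287)*264 = 1159*264 = 305976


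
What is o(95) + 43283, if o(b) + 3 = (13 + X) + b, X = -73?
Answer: 43315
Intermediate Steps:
o(b) = -63 + b (o(b) = -3 + ((13 - 73) + b) = -3 + (-60 + b) = -63 + b)
o(95) + 43283 = (-63 + 95) + 43283 = 32 + 43283 = 43315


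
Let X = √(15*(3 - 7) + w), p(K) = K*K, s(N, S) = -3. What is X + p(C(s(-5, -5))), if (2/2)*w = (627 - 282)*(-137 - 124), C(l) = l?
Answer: 9 + I*√90105 ≈ 9.0 + 300.17*I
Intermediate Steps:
p(K) = K²
w = -90045 (w = (627 - 282)*(-137 - 124) = 345*(-261) = -90045)
X = I*√90105 (X = √(15*(3 - 7) - 90045) = √(15*(-4) - 90045) = √(-60 - 90045) = √(-90105) = I*√90105 ≈ 300.17*I)
X + p(C(s(-5, -5))) = I*√90105 + (-3)² = I*√90105 + 9 = 9 + I*√90105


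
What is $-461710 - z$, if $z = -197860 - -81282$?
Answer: $-345132$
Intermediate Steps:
$z = -116578$ ($z = -197860 + 81282 = -116578$)
$-461710 - z = -461710 - -116578 = -461710 + 116578 = -345132$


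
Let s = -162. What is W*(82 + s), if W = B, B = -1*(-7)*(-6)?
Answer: 3360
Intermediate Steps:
B = -42 (B = 7*(-6) = -42)
W = -42
W*(82 + s) = -42*(82 - 162) = -42*(-80) = 3360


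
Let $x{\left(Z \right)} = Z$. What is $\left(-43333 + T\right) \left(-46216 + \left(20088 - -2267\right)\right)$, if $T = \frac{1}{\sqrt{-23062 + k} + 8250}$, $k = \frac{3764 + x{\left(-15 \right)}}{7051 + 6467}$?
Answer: $\frac{951644765951852483171}{920380623367} + \frac{71583 i \sqrt{468246047234}}{920380623367} \approx 1.034 \cdot 10^{9} + 0.053221 i$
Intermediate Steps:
$k = \frac{3749}{13518}$ ($k = \frac{3764 - 15}{7051 + 6467} = \frac{3749}{13518} \approx 0.27733$)
$T = \frac{1}{8250 + \frac{i \sqrt{468246047234}}{4506}}$ ($T = \frac{1}{\sqrt{-23062 + \frac{3749}{13518}} + 8250} = \frac{1}{\sqrt{- \frac{311748367}{13518}} + 8250} = \frac{1}{\frac{i \sqrt{468246047234}}{4506} + 8250} = \frac{1}{8250 + \frac{i \sqrt{468246047234}}{4506}} \approx 0.00012117 - 2.2304 \cdot 10^{-6} i$)
$\left(-43333 + T\right) \left(-46216 + \left(20088 - -2267\right)\right) = \left(-43333 + \left(\frac{111523500}{920380623367} - \frac{3 i \sqrt{468246047234}}{920380623367}\right)\right) \left(-46216 + \left(20088 - -2267\right)\right) = \left(- \frac{39882853440838711}{920380623367} - \frac{3 i \sqrt{468246047234}}{920380623367}\right) \left(-46216 + \left(20088 + 2267\right)\right) = \left(- \frac{39882853440838711}{920380623367} - \frac{3 i \sqrt{468246047234}}{920380623367}\right) \left(-46216 + 22355\right) = \left(- \frac{39882853440838711}{920380623367} - \frac{3 i \sqrt{468246047234}}{920380623367}\right) \left(-23861\right) = \frac{951644765951852483171}{920380623367} + \frac{71583 i \sqrt{468246047234}}{920380623367}$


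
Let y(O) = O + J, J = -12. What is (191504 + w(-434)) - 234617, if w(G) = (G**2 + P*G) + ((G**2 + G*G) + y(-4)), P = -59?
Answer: 547545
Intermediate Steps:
y(O) = -12 + O (y(O) = O - 12 = -12 + O)
w(G) = -16 - 59*G + 3*G**2 (w(G) = (G**2 - 59*G) + ((G**2 + G*G) + (-12 - 4)) = (G**2 - 59*G) + ((G**2 + G**2) - 16) = (G**2 - 59*G) + (2*G**2 - 16) = (G**2 - 59*G) + (-16 + 2*G**2) = -16 - 59*G + 3*G**2)
(191504 + w(-434)) - 234617 = (191504 + (-16 - 59*(-434) + 3*(-434)**2)) - 234617 = (191504 + (-16 + 25606 + 3*188356)) - 234617 = (191504 + (-16 + 25606 + 565068)) - 234617 = (191504 + 590658) - 234617 = 782162 - 234617 = 547545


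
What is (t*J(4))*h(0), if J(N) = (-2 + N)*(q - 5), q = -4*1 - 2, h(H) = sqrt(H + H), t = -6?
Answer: 0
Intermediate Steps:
h(H) = sqrt(2)*sqrt(H) (h(H) = sqrt(2*H) = sqrt(2)*sqrt(H))
q = -6 (q = -4 - 2 = -6)
J(N) = 22 - 11*N (J(N) = (-2 + N)*(-6 - 5) = (-2 + N)*(-11) = 22 - 11*N)
(t*J(4))*h(0) = (-6*(22 - 11*4))*(sqrt(2)*sqrt(0)) = (-6*(22 - 44))*(sqrt(2)*0) = -6*(-22)*0 = 132*0 = 0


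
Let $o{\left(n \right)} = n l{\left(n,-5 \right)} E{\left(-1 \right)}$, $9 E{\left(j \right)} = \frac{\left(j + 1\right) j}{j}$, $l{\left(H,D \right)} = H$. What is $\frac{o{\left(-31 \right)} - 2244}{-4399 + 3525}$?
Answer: $\frac{1122}{437} \approx 2.5675$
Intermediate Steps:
$E{\left(j \right)} = \frac{1}{9} + \frac{j}{9}$ ($E{\left(j \right)} = \frac{\left(j + 1\right) j \frac{1}{j}}{9} = \frac{\left(1 + j\right) j \frac{1}{j}}{9} = \frac{j \left(1 + j\right) \frac{1}{j}}{9} = \frac{1 + j}{9} = \frac{1}{9} + \frac{j}{9}$)
$o{\left(n \right)} = 0$ ($o{\left(n \right)} = n n \left(\frac{1}{9} + \frac{1}{9} \left(-1\right)\right) = n^{2} \left(\frac{1}{9} - \frac{1}{9}\right) = n^{2} \cdot 0 = 0$)
$\frac{o{\left(-31 \right)} - 2244}{-4399 + 3525} = \frac{0 - 2244}{-4399 + 3525} = - \frac{2244}{-874} = \left(-2244\right) \left(- \frac{1}{874}\right) = \frac{1122}{437}$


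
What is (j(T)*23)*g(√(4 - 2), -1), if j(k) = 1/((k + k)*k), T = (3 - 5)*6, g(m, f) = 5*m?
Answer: 115*√2/288 ≈ 0.56470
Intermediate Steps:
T = -12 (T = -2*6 = -12)
j(k) = 1/(2*k²) (j(k) = 1/(((2*k))*k) = (1/(2*k))/k = 1/(2*k²))
(j(T)*23)*g(√(4 - 2), -1) = (((½)/(-12)²)*23)*(5*√(4 - 2)) = (((½)*(1/144))*23)*(5*√2) = ((1/288)*23)*(5*√2) = 23*(5*√2)/288 = 115*√2/288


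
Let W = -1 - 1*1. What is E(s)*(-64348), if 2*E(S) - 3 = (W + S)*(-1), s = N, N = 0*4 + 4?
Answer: -32174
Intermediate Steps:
W = -2 (W = -1 - 1 = -2)
N = 4 (N = 0 + 4 = 4)
s = 4
E(S) = 5/2 - S/2 (E(S) = 3/2 + ((-2 + S)*(-1))/2 = 3/2 + (2 - S)/2 = 3/2 + (1 - S/2) = 5/2 - S/2)
E(s)*(-64348) = (5/2 - 1/2*4)*(-64348) = (5/2 - 2)*(-64348) = (1/2)*(-64348) = -32174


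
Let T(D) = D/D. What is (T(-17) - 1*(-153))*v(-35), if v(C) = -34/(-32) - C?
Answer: 44429/8 ≈ 5553.6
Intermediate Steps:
T(D) = 1
v(C) = 17/16 - C (v(C) = -34*(-1/32) - C = 17/16 - C)
(T(-17) - 1*(-153))*v(-35) = (1 - 1*(-153))*(17/16 - 1*(-35)) = (1 + 153)*(17/16 + 35) = 154*(577/16) = 44429/8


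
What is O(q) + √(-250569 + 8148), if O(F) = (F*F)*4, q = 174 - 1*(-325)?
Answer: 996004 + I*√242421 ≈ 9.96e+5 + 492.36*I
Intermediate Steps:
q = 499 (q = 174 + 325 = 499)
O(F) = 4*F² (O(F) = F²*4 = 4*F²)
O(q) + √(-250569 + 8148) = 4*499² + √(-250569 + 8148) = 4*249001 + √(-242421) = 996004 + I*√242421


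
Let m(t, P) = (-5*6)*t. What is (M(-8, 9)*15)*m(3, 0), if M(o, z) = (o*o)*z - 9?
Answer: -765450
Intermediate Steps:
M(o, z) = -9 + z*o² (M(o, z) = o²*z - 9 = z*o² - 9 = -9 + z*o²)
m(t, P) = -30*t
(M(-8, 9)*15)*m(3, 0) = ((-9 + 9*(-8)²)*15)*(-30*3) = ((-9 + 9*64)*15)*(-90) = ((-9 + 576)*15)*(-90) = (567*15)*(-90) = 8505*(-90) = -765450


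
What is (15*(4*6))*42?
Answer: 15120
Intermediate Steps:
(15*(4*6))*42 = (15*24)*42 = 360*42 = 15120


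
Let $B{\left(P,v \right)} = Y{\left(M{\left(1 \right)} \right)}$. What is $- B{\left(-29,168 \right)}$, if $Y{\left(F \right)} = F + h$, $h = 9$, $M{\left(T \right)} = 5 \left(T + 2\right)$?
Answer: $-24$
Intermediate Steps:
$M{\left(T \right)} = 10 + 5 T$ ($M{\left(T \right)} = 5 \left(2 + T\right) = 10 + 5 T$)
$Y{\left(F \right)} = 9 + F$ ($Y{\left(F \right)} = F + 9 = 9 + F$)
$B{\left(P,v \right)} = 24$ ($B{\left(P,v \right)} = 9 + \left(10 + 5 \cdot 1\right) = 9 + \left(10 + 5\right) = 9 + 15 = 24$)
$- B{\left(-29,168 \right)} = \left(-1\right) 24 = -24$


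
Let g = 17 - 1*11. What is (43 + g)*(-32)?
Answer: -1568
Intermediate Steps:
g = 6 (g = 17 - 11 = 6)
(43 + g)*(-32) = (43 + 6)*(-32) = 49*(-32) = -1568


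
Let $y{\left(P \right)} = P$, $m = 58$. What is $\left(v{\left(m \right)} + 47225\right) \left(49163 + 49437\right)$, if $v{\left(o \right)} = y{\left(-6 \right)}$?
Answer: $4655793400$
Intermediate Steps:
$v{\left(o \right)} = -6$
$\left(v{\left(m \right)} + 47225\right) \left(49163 + 49437\right) = \left(-6 + 47225\right) \left(49163 + 49437\right) = 47219 \cdot 98600 = 4655793400$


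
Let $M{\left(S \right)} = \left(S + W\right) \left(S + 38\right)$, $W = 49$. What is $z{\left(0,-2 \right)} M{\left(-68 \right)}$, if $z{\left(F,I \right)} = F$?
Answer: $0$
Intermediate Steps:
$M{\left(S \right)} = \left(38 + S\right) \left(49 + S\right)$ ($M{\left(S \right)} = \left(S + 49\right) \left(S + 38\right) = \left(49 + S\right) \left(38 + S\right) = \left(38 + S\right) \left(49 + S\right)$)
$z{\left(0,-2 \right)} M{\left(-68 \right)} = 0 \left(1862 + \left(-68\right)^{2} + 87 \left(-68\right)\right) = 0 \left(1862 + 4624 - 5916\right) = 0 \cdot 570 = 0$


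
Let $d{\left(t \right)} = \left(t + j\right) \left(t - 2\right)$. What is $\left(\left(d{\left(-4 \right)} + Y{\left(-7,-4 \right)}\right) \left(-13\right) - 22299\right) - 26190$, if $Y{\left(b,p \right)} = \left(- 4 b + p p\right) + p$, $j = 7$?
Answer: $-48775$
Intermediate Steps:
$d{\left(t \right)} = \left(-2 + t\right) \left(7 + t\right)$ ($d{\left(t \right)} = \left(t + 7\right) \left(t - 2\right) = \left(7 + t\right) \left(-2 + t\right) = \left(-2 + t\right) \left(7 + t\right)$)
$Y{\left(b,p \right)} = p + p^{2} - 4 b$ ($Y{\left(b,p \right)} = \left(- 4 b + p^{2}\right) + p = \left(p^{2} - 4 b\right) + p = p + p^{2} - 4 b$)
$\left(\left(d{\left(-4 \right)} + Y{\left(-7,-4 \right)}\right) \left(-13\right) - 22299\right) - 26190 = \left(\left(\left(-14 + \left(-4\right)^{2} + 5 \left(-4\right)\right) - \left(-24 - 16\right)\right) \left(-13\right) - 22299\right) - 26190 = \left(\left(\left(-14 + 16 - 20\right) + \left(-4 + 16 + 28\right)\right) \left(-13\right) - 22299\right) - 26190 = \left(\left(-18 + 40\right) \left(-13\right) - 22299\right) - 26190 = \left(22 \left(-13\right) - 22299\right) - 26190 = \left(-286 - 22299\right) - 26190 = -22585 - 26190 = -48775$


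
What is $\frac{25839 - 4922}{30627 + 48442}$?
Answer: $\frac{20917}{79069} \approx 0.26454$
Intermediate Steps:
$\frac{25839 - 4922}{30627 + 48442} = \frac{20917}{79069}$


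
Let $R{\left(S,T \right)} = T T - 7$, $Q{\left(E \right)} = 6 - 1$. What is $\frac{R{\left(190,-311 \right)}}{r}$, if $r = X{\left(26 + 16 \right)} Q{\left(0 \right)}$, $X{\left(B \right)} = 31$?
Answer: $\frac{96714}{155} \approx 623.96$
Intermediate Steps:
$Q{\left(E \right)} = 5$
$R{\left(S,T \right)} = -7 + T^{2}$ ($R{\left(S,T \right)} = T^{2} - 7 = -7 + T^{2}$)
$r = 155$ ($r = 31 \cdot 5 = 155$)
$\frac{R{\left(190,-311 \right)}}{r} = \frac{-7 + \left(-311\right)^{2}}{155} = \left(-7 + 96721\right) \frac{1}{155} = 96714 \cdot \frac{1}{155} = \frac{96714}{155}$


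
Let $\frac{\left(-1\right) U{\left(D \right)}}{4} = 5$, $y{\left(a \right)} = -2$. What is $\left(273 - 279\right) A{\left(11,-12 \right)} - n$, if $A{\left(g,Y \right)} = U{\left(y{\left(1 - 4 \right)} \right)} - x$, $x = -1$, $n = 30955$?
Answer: $-30841$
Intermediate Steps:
$U{\left(D \right)} = -20$ ($U{\left(D \right)} = \left(-4\right) 5 = -20$)
$A{\left(g,Y \right)} = -19$ ($A{\left(g,Y \right)} = -20 - -1 = -20 + 1 = -19$)
$\left(273 - 279\right) A{\left(11,-12 \right)} - n = \left(273 - 279\right) \left(-19\right) - 30955 = \left(-6\right) \left(-19\right) - 30955 = 114 - 30955 = -30841$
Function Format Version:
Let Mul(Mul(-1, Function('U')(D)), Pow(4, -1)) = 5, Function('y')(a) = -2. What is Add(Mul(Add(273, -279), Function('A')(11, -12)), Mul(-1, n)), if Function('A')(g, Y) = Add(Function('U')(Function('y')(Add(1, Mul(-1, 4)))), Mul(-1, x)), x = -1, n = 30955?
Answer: -30841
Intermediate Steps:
Function('U')(D) = -20 (Function('U')(D) = Mul(-4, 5) = -20)
Function('A')(g, Y) = -19 (Function('A')(g, Y) = Add(-20, Mul(-1, -1)) = Add(-20, 1) = -19)
Add(Mul(Add(273, -279), Function('A')(11, -12)), Mul(-1, n)) = Add(Mul(Add(273, -279), -19), Mul(-1, 30955)) = Add(Mul(-6, -19), -30955) = Add(114, -30955) = -30841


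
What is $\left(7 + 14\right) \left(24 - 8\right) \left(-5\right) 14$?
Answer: $-23520$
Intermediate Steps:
$\left(7 + 14\right) \left(24 - 8\right) \left(-5\right) 14 = 21 \cdot 16 \left(-5\right) 14 = 336 \left(-5\right) 14 = \left(-1680\right) 14 = -23520$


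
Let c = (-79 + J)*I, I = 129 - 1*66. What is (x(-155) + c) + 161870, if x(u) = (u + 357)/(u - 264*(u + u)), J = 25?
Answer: 12944458782/81685 ≈ 1.5847e+5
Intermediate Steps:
I = 63 (I = 129 - 66 = 63)
x(u) = -(357 + u)/(527*u) (x(u) = (357 + u)/(u - 528*u) = (357 + u)/((-527*u)) = (357 + u)*(-1/(527*u)) = -(357 + u)/(527*u))
c = -3402 (c = (-79 + 25)*63 = -54*63 = -3402)
(x(-155) + c) + 161870 = ((1/527)*(-357 - 1*(-155))/(-155) - 3402) + 161870 = ((1/527)*(-1/155)*(-357 + 155) - 3402) + 161870 = ((1/527)*(-1/155)*(-202) - 3402) + 161870 = (202/81685 - 3402) + 161870 = -277892168/81685 + 161870 = 12944458782/81685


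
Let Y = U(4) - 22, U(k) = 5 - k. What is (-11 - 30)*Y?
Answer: 861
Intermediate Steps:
Y = -21 (Y = (5 - 1*4) - 22 = (5 - 4) - 22 = 1 - 22 = -21)
(-11 - 30)*Y = (-11 - 30)*(-21) = -41*(-21) = 861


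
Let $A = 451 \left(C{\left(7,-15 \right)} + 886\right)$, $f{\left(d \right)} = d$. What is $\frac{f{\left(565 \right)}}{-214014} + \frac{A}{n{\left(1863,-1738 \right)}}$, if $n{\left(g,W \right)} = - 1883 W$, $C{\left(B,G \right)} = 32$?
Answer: $\frac{3943481761}{31836080598} \approx 0.12387$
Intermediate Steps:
$A = 414018$ ($A = 451 \left(32 + 886\right) = 451 \cdot 918 = 414018$)
$\frac{f{\left(565 \right)}}{-214014} + \frac{A}{n{\left(1863,-1738 \right)}} = \frac{565}{-214014} + \frac{414018}{\left(-1883\right) \left(-1738\right)} = 565 \left(- \frac{1}{214014}\right) + \frac{414018}{3272654} = - \frac{565}{214014} + 414018 \cdot \frac{1}{3272654} = - \frac{565}{214014} + \frac{18819}{148757} = \frac{3943481761}{31836080598}$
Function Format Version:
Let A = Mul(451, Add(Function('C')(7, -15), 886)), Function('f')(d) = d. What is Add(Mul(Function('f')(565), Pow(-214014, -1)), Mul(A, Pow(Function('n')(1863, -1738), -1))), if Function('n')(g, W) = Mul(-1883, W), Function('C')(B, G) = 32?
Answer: Rational(3943481761, 31836080598) ≈ 0.12387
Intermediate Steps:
A = 414018 (A = Mul(451, Add(32, 886)) = Mul(451, 918) = 414018)
Add(Mul(Function('f')(565), Pow(-214014, -1)), Mul(A, Pow(Function('n')(1863, -1738), -1))) = Add(Mul(565, Pow(-214014, -1)), Mul(414018, Pow(Mul(-1883, -1738), -1))) = Add(Mul(565, Rational(-1, 214014)), Mul(414018, Pow(3272654, -1))) = Add(Rational(-565, 214014), Mul(414018, Rational(1, 3272654))) = Add(Rational(-565, 214014), Rational(18819, 148757)) = Rational(3943481761, 31836080598)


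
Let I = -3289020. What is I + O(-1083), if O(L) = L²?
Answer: -2116131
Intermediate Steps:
I + O(-1083) = -3289020 + (-1083)² = -3289020 + 1172889 = -2116131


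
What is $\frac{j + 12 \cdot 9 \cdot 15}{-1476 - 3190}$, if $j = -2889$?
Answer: $\frac{1269}{4666} \approx 0.27197$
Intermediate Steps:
$\frac{j + 12 \cdot 9 \cdot 15}{-1476 - 3190} = \frac{-2889 + 12 \cdot 9 \cdot 15}{-1476 - 3190} = \frac{-2889 + 108 \cdot 15}{-4666} = \left(-2889 + 1620\right) \left(- \frac{1}{4666}\right) = \left(-1269\right) \left(- \frac{1}{4666}\right) = \frac{1269}{4666}$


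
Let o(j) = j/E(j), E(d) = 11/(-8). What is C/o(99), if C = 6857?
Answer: -6857/72 ≈ -95.236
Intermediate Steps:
E(d) = -11/8 (E(d) = 11*(-1/8) = -11/8)
o(j) = -8*j/11 (o(j) = j/(-11/8) = j*(-8/11) = -8*j/11)
C/o(99) = 6857/((-8/11*99)) = 6857/(-72) = 6857*(-1/72) = -6857/72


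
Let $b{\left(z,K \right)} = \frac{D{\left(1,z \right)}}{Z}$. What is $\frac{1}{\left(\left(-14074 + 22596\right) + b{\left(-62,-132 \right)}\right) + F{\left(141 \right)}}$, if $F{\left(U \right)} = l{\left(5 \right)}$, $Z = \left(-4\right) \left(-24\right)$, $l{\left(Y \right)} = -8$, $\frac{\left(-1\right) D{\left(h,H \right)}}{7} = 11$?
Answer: $\frac{96}{817267} \approx 0.00011746$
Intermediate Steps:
$D{\left(h,H \right)} = -77$ ($D{\left(h,H \right)} = \left(-7\right) 11 = -77$)
$Z = 96$
$F{\left(U \right)} = -8$
$b{\left(z,K \right)} = - \frac{77}{96}$
$\frac{1}{\left(\left(-14074 + 22596\right) + b{\left(-62,-132 \right)}\right) + F{\left(141 \right)}} = \frac{1}{\left(\left(-14074 + 22596\right) - \frac{77}{96}\right) - 8} = \frac{1}{\left(8522 - \frac{77}{96}\right) - 8} = \frac{1}{\frac{818035}{96} - 8} = \frac{1}{\frac{817267}{96}} = \frac{96}{817267}$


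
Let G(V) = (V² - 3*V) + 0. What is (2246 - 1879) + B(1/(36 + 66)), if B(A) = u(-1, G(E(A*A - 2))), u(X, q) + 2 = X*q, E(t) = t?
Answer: 38426414507/108243216 ≈ 355.00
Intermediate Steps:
G(V) = V² - 3*V
u(X, q) = -2 + X*q
B(A) = -2 - (-5 + A²)*(-2 + A²) (B(A) = -2 - (A*A - 2)*(-3 + (A*A - 2)) = -2 - (A² - 2)*(-3 + (A² - 2)) = -2 - (-2 + A²)*(-3 + (-2 + A²)) = -2 - (-2 + A²)*(-5 + A²) = -2 - (-5 + A²)*(-2 + A²))
(2246 - 1879) + B(1/(36 + 66)) = (2246 - 1879) + (-12 - (1/(36 + 66))⁴ + 7*(1/(36 + 66))²) = 367 + (-12 - (1/102)⁴ + 7*(1/102)²) = 367 + (-12 - 1*1/108243216 + 7*(1/10404)) = 367 + (-12 - 1/108243216 + 7/10404) = 367 - 1298845765/108243216 = 38426414507/108243216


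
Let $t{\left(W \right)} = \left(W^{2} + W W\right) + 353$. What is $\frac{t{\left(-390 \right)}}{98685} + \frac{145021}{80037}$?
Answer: $\frac{4298545094}{877605705} \approx 4.898$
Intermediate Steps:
$t{\left(W \right)} = 353 + 2 W^{2}$ ($t{\left(W \right)} = \left(W^{2} + W^{2}\right) + 353 = 2 W^{2} + 353 = 353 + 2 W^{2}$)
$\frac{t{\left(-390 \right)}}{98685} + \frac{145021}{80037} = \frac{353 + 2 \left(-390\right)^{2}}{98685} + \frac{145021}{80037} = \left(353 + 2 \cdot 152100\right) \frac{1}{98685} + 145021 \cdot \frac{1}{80037} = \left(353 + 304200\right) \frac{1}{98685} + \frac{145021}{80037} = 304553 \cdot \frac{1}{98685} + \frac{145021}{80037} = \frac{304553}{98685} + \frac{145021}{80037} = \frac{4298545094}{877605705}$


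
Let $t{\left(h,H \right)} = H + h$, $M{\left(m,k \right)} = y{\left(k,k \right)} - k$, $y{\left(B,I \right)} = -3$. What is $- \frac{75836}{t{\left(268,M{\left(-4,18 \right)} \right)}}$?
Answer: $- \frac{75836}{247} \approx -307.03$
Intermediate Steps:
$M{\left(m,k \right)} = -3 - k$
$- \frac{75836}{t{\left(268,M{\left(-4,18 \right)} \right)}} = - \frac{75836}{\left(-3 - 18\right) + 268} = - \frac{75836}{-21 + 268} = - \frac{75836}{247}$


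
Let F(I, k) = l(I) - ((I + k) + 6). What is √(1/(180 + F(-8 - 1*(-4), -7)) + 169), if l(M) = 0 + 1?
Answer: √5846910/186 ≈ 13.000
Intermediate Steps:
l(M) = 1
F(I, k) = -5 - I - k (F(I, k) = 1 - ((I + k) + 6) = 1 - (6 + I + k) = 1 + (-6 - I - k) = -5 - I - k)
√(1/(180 + F(-8 - 1*(-4), -7)) + 169) = √(1/(180 + (-5 - (-8 - 1*(-4)) - 1*(-7))) + 169) = √(1/(180 + (-5 - (-8 + 4) + 7)) + 169) = √(1/(180 + (-5 - 1*(-4) + 7)) + 169) = √(1/(180 + (-5 + 4 + 7)) + 169) = √(1/(180 + 6) + 169) = √(1/186 + 169) = √(31435/186) = √5846910/186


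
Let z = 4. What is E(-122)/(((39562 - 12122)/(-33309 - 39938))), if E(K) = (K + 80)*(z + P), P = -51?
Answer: -10327827/1960 ≈ -5269.3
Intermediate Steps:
E(K) = -3760 - 47*K (E(K) = (K + 80)*(4 - 51) = (80 + K)*(-47) = -3760 - 47*K)
E(-122)/(((39562 - 12122)/(-33309 - 39938))) = (-3760 - 47*(-122))/(((39562 - 12122)/(-33309 - 39938))) = (-3760 + 5734)/((27440/(-73247))) = 1974/((27440*(-1/73247))) = 1974/(-27440/73247) = 1974*(-73247/27440) = -10327827/1960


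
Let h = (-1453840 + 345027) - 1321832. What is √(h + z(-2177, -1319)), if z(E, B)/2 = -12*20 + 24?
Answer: I*√2431077 ≈ 1559.2*I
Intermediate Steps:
z(E, B) = -432 (z(E, B) = 2*(-12*20 + 24) = 2*(-240 + 24) = 2*(-216) = -432)
h = -2430645 (h = -1108813 - 1321832 = -2430645)
√(h + z(-2177, -1319)) = √(-2430645 - 432) = √(-2431077) = I*√2431077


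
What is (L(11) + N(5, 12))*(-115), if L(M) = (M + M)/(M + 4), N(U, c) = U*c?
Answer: -21206/3 ≈ -7068.7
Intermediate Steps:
L(M) = 2*M/(4 + M) (L(M) = (2*M)/(4 + M) = 2*M/(4 + M))
(L(11) + N(5, 12))*(-115) = (2*11/(4 + 11) + 5*12)*(-115) = (2*11/15 + 60)*(-115) = (2*11*(1/15) + 60)*(-115) = (22/15 + 60)*(-115) = (922/15)*(-115) = -21206/3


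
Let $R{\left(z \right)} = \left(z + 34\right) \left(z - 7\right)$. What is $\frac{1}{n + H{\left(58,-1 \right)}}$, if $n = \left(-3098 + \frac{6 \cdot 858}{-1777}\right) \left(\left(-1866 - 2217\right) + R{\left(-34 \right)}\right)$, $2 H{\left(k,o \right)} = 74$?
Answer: $\frac{1777}{22498596151} \approx 7.8983 \cdot 10^{-8}$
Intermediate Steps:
$H{\left(k,o \right)} = 37$ ($H{\left(k,o \right)} = \frac{1}{2} \cdot 74 = 37$)
$R{\left(z \right)} = \left(-7 + z\right) \left(34 + z\right)$ ($R{\left(z \right)} = \left(34 + z\right) \left(-7 + z\right) = \left(-7 + z\right) \left(34 + z\right)$)
$n = \frac{22498530402}{1777}$ ($n = \left(-3098 + \frac{6 \cdot 858}{-1777}\right) \left(\left(-1866 - 2217\right) + \left(-238 + \left(-34\right)^{2} + 27 \left(-34\right)\right)\right) = \left(-3098 + 5148 \left(- \frac{1}{1777}\right)\right) \left(\left(-1866 - 2217\right) - 0\right) = \left(-3098 - \frac{5148}{1777}\right) \left(-4083 + 0\right) = \left(- \frac{5510294}{1777}\right) \left(-4083\right) = \frac{22498530402}{1777} \approx 1.2661 \cdot 10^{7}$)
$\frac{1}{n + H{\left(58,-1 \right)}} = \frac{1}{\frac{22498530402}{1777} + 37} = \frac{1}{\frac{22498596151}{1777}} = \frac{1777}{22498596151}$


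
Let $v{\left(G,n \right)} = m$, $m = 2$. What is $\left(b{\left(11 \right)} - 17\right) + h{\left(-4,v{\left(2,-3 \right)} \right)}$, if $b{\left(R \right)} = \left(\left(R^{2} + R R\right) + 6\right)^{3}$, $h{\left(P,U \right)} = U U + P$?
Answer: $15252975$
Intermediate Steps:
$v{\left(G,n \right)} = 2$
$h{\left(P,U \right)} = P + U^{2}$ ($h{\left(P,U \right)} = U^{2} + P = P + U^{2}$)
$b{\left(R \right)} = \left(6 + 2 R^{2}\right)^{3}$ ($b{\left(R \right)} = \left(\left(R^{2} + R^{2}\right) + 6\right)^{3} = \left(2 R^{2} + 6\right)^{3} = \left(6 + 2 R^{2}\right)^{3}$)
$\left(b{\left(11 \right)} - 17\right) + h{\left(-4,v{\left(2,-3 \right)} \right)} = \left(8 \left(3 + 11^{2}\right)^{3} - 17\right) - \left(4 - 2^{2}\right) = \left(8 \left(3 + 121\right)^{3} - 17\right) + \left(-4 + 4\right) = \left(8 \cdot 124^{3} - 17\right) + 0 = \left(8 \cdot 1906624 - 17\right) + 0 = \left(15252992 - 17\right) + 0 = 15252975 + 0 = 15252975$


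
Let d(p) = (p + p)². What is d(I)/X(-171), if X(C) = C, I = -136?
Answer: -73984/171 ≈ -432.65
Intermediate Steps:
d(p) = 4*p² (d(p) = (2*p)² = 4*p²)
d(I)/X(-171) = (4*(-136)²)/(-171) = (4*18496)*(-1/171) = 73984*(-1/171) = -73984/171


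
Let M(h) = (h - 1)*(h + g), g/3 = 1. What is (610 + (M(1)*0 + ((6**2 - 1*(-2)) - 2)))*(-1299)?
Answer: -839154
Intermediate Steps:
g = 3 (g = 3*1 = 3)
M(h) = (-1 + h)*(3 + h) (M(h) = (h - 1)*(h + 3) = (-1 + h)*(3 + h))
(610 + (M(1)*0 + ((6**2 - 1*(-2)) - 2)))*(-1299) = (610 + ((-3 + 1**2 + 2*1)*0 + ((6**2 - 1*(-2)) - 2)))*(-1299) = (610 + ((-3 + 1 + 2)*0 + ((36 + 2) - 2)))*(-1299) = (610 + (0*0 + (38 - 2)))*(-1299) = (610 + (0 + 36))*(-1299) = (610 + 36)*(-1299) = 646*(-1299) = -839154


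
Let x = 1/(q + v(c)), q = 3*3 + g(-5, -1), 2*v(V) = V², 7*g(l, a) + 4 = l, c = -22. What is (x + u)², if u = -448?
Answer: 613240911409/3055504 ≈ 2.0070e+5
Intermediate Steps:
g(l, a) = -4/7 + l/7
v(V) = V²/2
q = 54/7 (q = 3*3 + (-4/7 + (⅐)*(-5)) = 9 + (-4/7 - 5/7) = 9 - 9/7 = 54/7 ≈ 7.7143)
x = 7/1748 (x = 1/(54/7 + (½)*(-22)²) = 1/(54/7 + (½)*484) = 1/(54/7 + 242) = 1/(1748/7) = 7/1748 ≈ 0.0040046)
(x + u)² = (7/1748 - 448)² = (-783097/1748)² = 613240911409/3055504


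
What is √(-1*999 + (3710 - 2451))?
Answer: 2*√65 ≈ 16.125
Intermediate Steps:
√(-1*999 + (3710 - 2451)) = √(-999 + 1259) = √260 = 2*√65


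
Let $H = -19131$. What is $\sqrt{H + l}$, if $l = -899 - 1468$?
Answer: $i \sqrt{21498} \approx 146.62 i$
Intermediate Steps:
$l = -2367$
$\sqrt{H + l} = \sqrt{-19131 - 2367} = \sqrt{-21498} = i \sqrt{21498}$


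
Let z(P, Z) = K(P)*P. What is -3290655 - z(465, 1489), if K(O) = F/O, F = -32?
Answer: -3290623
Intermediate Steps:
K(O) = -32/O
z(P, Z) = -32 (z(P, Z) = (-32/P)*P = -32)
-3290655 - z(465, 1489) = -3290655 - 1*(-32) = -3290655 + 32 = -3290623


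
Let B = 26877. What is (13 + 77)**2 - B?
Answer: -18777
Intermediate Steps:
(13 + 77)**2 - B = (13 + 77)**2 - 1*26877 = 90**2 - 26877 = 8100 - 26877 = -18777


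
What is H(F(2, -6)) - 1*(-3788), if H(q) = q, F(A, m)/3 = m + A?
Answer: 3776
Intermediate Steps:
F(A, m) = 3*A + 3*m (F(A, m) = 3*(m + A) = 3*(A + m) = 3*A + 3*m)
H(F(2, -6)) - 1*(-3788) = (3*2 + 3*(-6)) - 1*(-3788) = (6 - 18) + 3788 = -12 + 3788 = 3776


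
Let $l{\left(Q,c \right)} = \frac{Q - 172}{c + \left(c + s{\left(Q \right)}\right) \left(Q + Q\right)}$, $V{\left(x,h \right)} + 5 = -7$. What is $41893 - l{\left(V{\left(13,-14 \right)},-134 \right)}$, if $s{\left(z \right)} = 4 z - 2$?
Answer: $\frac{89693005}{2141} \approx 41893.0$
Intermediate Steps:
$V{\left(x,h \right)} = -12$ ($V{\left(x,h \right)} = -5 - 7 = -12$)
$s{\left(z \right)} = -2 + 4 z$
$l{\left(Q,c \right)} = \frac{-172 + Q}{c + 2 Q \left(-2 + c + 4 Q\right)}$ ($l{\left(Q,c \right)} = \frac{Q - 172}{c + \left(c + \left(-2 + 4 Q\right)\right) \left(Q + Q\right)} = \frac{-172 + Q}{c + \left(-2 + c + 4 Q\right) 2 Q} = \frac{-172 + Q}{c + 2 Q \left(-2 + c + 4 Q\right)}$)
$41893 - l{\left(V{\left(13,-14 \right)},-134 \right)} = 41893 - \frac{-172 - 12}{-134 + 2 \left(-12\right) \left(-134\right) + 4 \left(-12\right) \left(-1 + 2 \left(-12\right)\right)} = 41893 - \frac{1}{-134 + 3216 + 4 \left(-12\right) \left(-1 - 24\right)} \left(-184\right) = 41893 - \frac{1}{-134 + 3216 + 4 \left(-12\right) \left(-25\right)} \left(-184\right) = 41893 - \frac{1}{-134 + 3216 + 1200} \left(-184\right) = 41893 - \frac{1}{4282} \left(-184\right) = 41893 - - \frac{92}{2141} = 41893 + \frac{92}{2141} = \frac{89693005}{2141}$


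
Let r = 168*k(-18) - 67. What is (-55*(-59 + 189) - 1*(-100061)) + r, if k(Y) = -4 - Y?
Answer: 95196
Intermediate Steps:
r = 2285 (r = 168*(-4 - 1*(-18)) - 67 = 168*(-4 + 18) - 67 = 168*14 - 67 = 2352 - 67 = 2285)
(-55*(-59 + 189) - 1*(-100061)) + r = (-55*(-59 + 189) - 1*(-100061)) + 2285 = (-55*130 + 100061) + 2285 = (-7150 + 100061) + 2285 = 92911 + 2285 = 95196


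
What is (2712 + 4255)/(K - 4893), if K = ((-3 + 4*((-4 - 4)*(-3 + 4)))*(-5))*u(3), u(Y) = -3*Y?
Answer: -6967/6468 ≈ -1.0771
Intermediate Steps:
K = -1575 (K = ((-3 + 4*((-4 - 4)*(-3 + 4)))*(-5))*(-3*3) = ((-3 + 4*(-8*1))*(-5))*(-9) = ((-3 + 4*(-8))*(-5))*(-9) = ((-3 - 32)*(-5))*(-9) = -35*(-5)*(-9) = 175*(-9) = -1575)
(2712 + 4255)/(K - 4893) = (2712 + 4255)/(-1575 - 4893) = 6967/(-6468) = 6967*(-1/6468) = -6967/6468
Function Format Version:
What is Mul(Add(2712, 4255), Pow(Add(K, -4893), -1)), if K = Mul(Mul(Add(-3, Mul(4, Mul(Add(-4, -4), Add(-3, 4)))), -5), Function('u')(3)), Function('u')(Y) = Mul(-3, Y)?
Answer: Rational(-6967, 6468) ≈ -1.0771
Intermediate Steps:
K = -1575 (K = Mul(Mul(Add(-3, Mul(4, Mul(Add(-4, -4), Add(-3, 4)))), -5), Mul(-3, 3)) = Mul(Mul(Add(-3, Mul(4, Mul(-8, 1))), -5), -9) = Mul(Mul(Add(-3, Mul(4, -8)), -5), -9) = Mul(Mul(Add(-3, -32), -5), -9) = Mul(Mul(-35, -5), -9) = Mul(175, -9) = -1575)
Mul(Add(2712, 4255), Pow(Add(K, -4893), -1)) = Mul(Add(2712, 4255), Pow(Add(-1575, -4893), -1)) = Mul(6967, Pow(-6468, -1)) = Mul(6967, Rational(-1, 6468)) = Rational(-6967, 6468)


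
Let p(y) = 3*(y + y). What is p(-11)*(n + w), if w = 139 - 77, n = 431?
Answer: -32538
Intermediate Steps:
p(y) = 6*y (p(y) = 3*(2*y) = 6*y)
w = 62
p(-11)*(n + w) = (6*(-11))*(431 + 62) = -66*493 = -32538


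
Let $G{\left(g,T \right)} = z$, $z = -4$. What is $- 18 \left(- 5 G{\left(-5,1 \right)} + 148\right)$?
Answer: $-3024$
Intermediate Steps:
$G{\left(g,T \right)} = -4$
$- 18 \left(- 5 G{\left(-5,1 \right)} + 148\right) = - 18 \left(\left(-5\right) \left(-4\right) + 148\right) = - 18 \left(20 + 148\right) = \left(-18\right) 168 = -3024$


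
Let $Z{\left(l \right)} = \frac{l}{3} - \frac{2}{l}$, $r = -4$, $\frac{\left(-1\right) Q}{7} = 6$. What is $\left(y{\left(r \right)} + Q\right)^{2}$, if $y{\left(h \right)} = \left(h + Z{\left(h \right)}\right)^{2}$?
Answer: $\frac{450241}{1296} \approx 347.41$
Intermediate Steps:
$Q = -42$ ($Q = \left(-7\right) 6 = -42$)
$Z{\left(l \right)} = - \frac{2}{l} + \frac{l}{3}$ ($Z{\left(l \right)} = l \frac{1}{3} - \frac{2}{l} = \frac{l}{3} - \frac{2}{l} = - \frac{2}{l} + \frac{l}{3}$)
$y{\left(h \right)} = \left(- \frac{2}{h} + \frac{4 h}{3}\right)^{2}$ ($y{\left(h \right)} = \left(h + \left(- \frac{2}{h} + \frac{h}{3}\right)\right)^{2} = \left(- \frac{2}{h} + \frac{4 h}{3}\right)^{2}$)
$\left(y{\left(r \right)} + Q\right)^{2} = \left(\frac{4 \left(-3 + 2 \left(-4\right)^{2}\right)^{2}}{9 \cdot 16} - 42\right)^{2} = \left(\frac{4}{9} \cdot \frac{1}{16} \left(-3 + 2 \cdot 16\right)^{2} - 42\right)^{2} = \left(\frac{4}{9} \cdot \frac{1}{16} \left(-3 + 32\right)^{2} - 42\right)^{2} = \left(\frac{4}{9} \cdot \frac{1}{16} \cdot 29^{2} - 42\right)^{2} = \left(\frac{4}{9} \cdot \frac{1}{16} \cdot 841 - 42\right)^{2} = \left(\frac{841}{36} - 42\right)^{2} = \left(- \frac{671}{36}\right)^{2} = \frac{450241}{1296}$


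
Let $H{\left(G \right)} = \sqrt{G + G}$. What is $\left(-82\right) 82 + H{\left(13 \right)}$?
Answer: $-6724 + \sqrt{26} \approx -6718.9$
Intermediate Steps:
$H{\left(G \right)} = \sqrt{2} \sqrt{G}$ ($H{\left(G \right)} = \sqrt{2 G} = \sqrt{2} \sqrt{G}$)
$\left(-82\right) 82 + H{\left(13 \right)} = \left(-82\right) 82 + \sqrt{2} \sqrt{13} = -6724 + \sqrt{26}$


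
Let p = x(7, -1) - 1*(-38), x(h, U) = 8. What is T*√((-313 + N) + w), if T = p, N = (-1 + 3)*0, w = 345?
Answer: 184*√2 ≈ 260.22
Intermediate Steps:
N = 0 (N = 2*0 = 0)
p = 46 (p = 8 - 1*(-38) = 8 + 38 = 46)
T = 46
T*√((-313 + N) + w) = 46*√((-313 + 0) + 345) = 46*√(-313 + 345) = 46*√32 = 46*(4*√2) = 184*√2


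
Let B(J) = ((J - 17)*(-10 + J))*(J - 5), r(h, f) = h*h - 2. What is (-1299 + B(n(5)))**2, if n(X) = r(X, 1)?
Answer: 11025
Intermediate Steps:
r(h, f) = -2 + h**2 (r(h, f) = h**2 - 2 = -2 + h**2)
n(X) = -2 + X**2
B(J) = (-17 + J)*(-10 + J)*(-5 + J) (B(J) = ((-17 + J)*(-10 + J))*(-5 + J) = (-17 + J)*(-10 + J)*(-5 + J))
(-1299 + B(n(5)))**2 = (-1299 + (-850 + (-2 + 5**2)**3 - 32*(-2 + 5**2)**2 + 305*(-2 + 5**2)))**2 = (-1299 + (-850 + (-2 + 25)**3 - 32*(-2 + 25)**2 + 305*(-2 + 25)))**2 = (-1299 + (-850 + 23**3 - 32*23**2 + 305*23))**2 = (-1299 + (-850 + 12167 - 32*529 + 7015))**2 = (-1299 + (-850 + 12167 - 16928 + 7015))**2 = (-1299 + 1404)**2 = 105**2 = 11025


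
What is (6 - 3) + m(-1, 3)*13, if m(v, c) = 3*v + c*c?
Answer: 81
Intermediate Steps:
m(v, c) = c**2 + 3*v (m(v, c) = 3*v + c**2 = c**2 + 3*v)
(6 - 3) + m(-1, 3)*13 = (6 - 3) + (3**2 + 3*(-1))*13 = 3 + (9 - 3)*13 = 3 + 6*13 = 3 + 78 = 81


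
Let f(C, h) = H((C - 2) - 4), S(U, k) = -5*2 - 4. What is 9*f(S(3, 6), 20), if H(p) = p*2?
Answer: -360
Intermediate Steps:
S(U, k) = -14 (S(U, k) = -10 - 4 = -14)
H(p) = 2*p
f(C, h) = -12 + 2*C (f(C, h) = 2*((C - 2) - 4) = 2*((-2 + C) - 4) = 2*(-6 + C) = -12 + 2*C)
9*f(S(3, 6), 20) = 9*(-12 + 2*(-14)) = 9*(-12 - 28) = 9*(-40) = -360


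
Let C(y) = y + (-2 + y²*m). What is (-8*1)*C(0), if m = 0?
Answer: 16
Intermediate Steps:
C(y) = -2 + y (C(y) = y + (-2 + y²*0) = y + (-2 + 0) = y - 2 = -2 + y)
(-8*1)*C(0) = (-8*1)*(-2 + 0) = -8*(-2) = 16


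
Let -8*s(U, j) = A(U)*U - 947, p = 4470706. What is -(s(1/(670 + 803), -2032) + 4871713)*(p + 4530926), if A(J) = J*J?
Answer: -46719747630920516140888/1065336939 ≈ -4.3854e+13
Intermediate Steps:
A(J) = J²
s(U, j) = 947/8 - U³/8 (s(U, j) = -(U²*U - 947)/8 = -(U³ - 947)/8 = -(-947 + U³)/8 = 947/8 - U³/8)
-(s(1/(670 + 803), -2032) + 4871713)*(p + 4530926) = -((947/8 - 1/(8*(670 + 803)³)) + 4871713)*(4470706 + 4530926) = -((947/8 - (1/1473)³/8) + 4871713)*9001632 = -((947/8 - ⅛*1/3196010817) + 4871713)*9001632 = -((947/8 - 1/25568086536) + 4871713)*9001632 = -(1513311121849/12784043268 + 4871713)*9001632 = -62281703092399933*9001632/12784043268 = -1*46719747630920516140888/1065336939 = -46719747630920516140888/1065336939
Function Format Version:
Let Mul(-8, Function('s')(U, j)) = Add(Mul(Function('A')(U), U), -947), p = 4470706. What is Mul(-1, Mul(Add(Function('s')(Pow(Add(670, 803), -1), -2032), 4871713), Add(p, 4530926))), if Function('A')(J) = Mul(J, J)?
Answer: Rational(-46719747630920516140888, 1065336939) ≈ -4.3854e+13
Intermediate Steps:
Function('A')(J) = Pow(J, 2)
Function('s')(U, j) = Add(Rational(947, 8), Mul(Rational(-1, 8), Pow(U, 3))) (Function('s')(U, j) = Mul(Rational(-1, 8), Add(Mul(Pow(U, 2), U), -947)) = Mul(Rational(-1, 8), Add(Pow(U, 3), -947)) = Mul(Rational(-1, 8), Add(-947, Pow(U, 3))) = Add(Rational(947, 8), Mul(Rational(-1, 8), Pow(U, 3))))
Mul(-1, Mul(Add(Function('s')(Pow(Add(670, 803), -1), -2032), 4871713), Add(p, 4530926))) = Mul(-1, Mul(Add(Add(Rational(947, 8), Mul(Rational(-1, 8), Pow(Pow(Add(670, 803), -1), 3))), 4871713), Add(4470706, 4530926))) = Mul(-1, Mul(Add(Add(Rational(947, 8), Mul(Rational(-1, 8), Pow(Pow(1473, -1), 3))), 4871713), 9001632)) = Mul(-1, Mul(Add(Add(Rational(947, 8), Mul(Rational(-1, 8), Pow(Rational(1, 1473), 3))), 4871713), 9001632)) = Mul(-1, Mul(Add(Add(Rational(947, 8), Mul(Rational(-1, 8), Rational(1, 3196010817))), 4871713), 9001632)) = Mul(-1, Mul(Add(Add(Rational(947, 8), Rational(-1, 25568086536)), 4871713), 9001632)) = Mul(-1, Mul(Add(Rational(1513311121849, 12784043268), 4871713), 9001632)) = Mul(-1, Mul(Rational(62281703092399933, 12784043268), 9001632)) = Mul(-1, Rational(46719747630920516140888, 1065336939)) = Rational(-46719747630920516140888, 1065336939)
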